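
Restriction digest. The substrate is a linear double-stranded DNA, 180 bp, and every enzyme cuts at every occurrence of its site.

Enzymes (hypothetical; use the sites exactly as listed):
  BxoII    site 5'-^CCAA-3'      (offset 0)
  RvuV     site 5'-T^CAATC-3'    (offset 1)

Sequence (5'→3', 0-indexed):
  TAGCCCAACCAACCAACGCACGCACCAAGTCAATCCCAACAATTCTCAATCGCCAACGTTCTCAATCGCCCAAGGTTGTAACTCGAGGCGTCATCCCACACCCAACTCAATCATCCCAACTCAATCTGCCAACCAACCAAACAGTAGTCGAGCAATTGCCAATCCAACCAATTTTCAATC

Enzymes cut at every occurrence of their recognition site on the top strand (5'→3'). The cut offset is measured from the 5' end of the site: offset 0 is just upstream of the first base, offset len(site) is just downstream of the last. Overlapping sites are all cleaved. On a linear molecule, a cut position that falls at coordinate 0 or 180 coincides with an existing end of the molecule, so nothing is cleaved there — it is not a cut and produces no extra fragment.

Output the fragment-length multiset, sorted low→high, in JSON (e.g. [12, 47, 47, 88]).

[4,4,4,4,4,4,5,5,5,6,6,6,6,7,7,8,8,10,11,12,22,32]

Scan for sites:
  BxoII (CCAA, off=0): starts [4, 8, 12, 24, 35, 52, 69, 101, 115, 128, 132, 136, 158, 163, 167] → cuts [4, 8, 12, 24, 35, 52, 69, 101, 115, 128, 132, 136, 158, 163, 167]
  RvuV (TCAATC, off=1): starts [29, 45, 61, 106, 120, 174] → cuts [30, 46, 62, 107, 121, 175]

All cut coordinates (distinct, sorted): [4, 8, 12, 24, 30, 35, 46, 52, 62, 69, 101, 107, 115, 121, 128, 132, 136, 158, 163, 167, 175]

Fragment lengths:
  [0,4): 4 bp
  [4,8): 4 bp
  [8,12): 4 bp
  [12,24): 12 bp
  [24,30): 6 bp
  [30,35): 5 bp
  [35,46): 11 bp
  [46,52): 6 bp
  [52,62): 10 bp
  [62,69): 7 bp
  [69,101): 32 bp
  [101,107): 6 bp
  [107,115): 8 bp
  [115,121): 6 bp
  [121,128): 7 bp
  [128,132): 4 bp
  [132,136): 4 bp
  [136,158): 22 bp
  [158,163): 5 bp
  [163,167): 4 bp
  [167,175): 8 bp
  [175,180): 5 bp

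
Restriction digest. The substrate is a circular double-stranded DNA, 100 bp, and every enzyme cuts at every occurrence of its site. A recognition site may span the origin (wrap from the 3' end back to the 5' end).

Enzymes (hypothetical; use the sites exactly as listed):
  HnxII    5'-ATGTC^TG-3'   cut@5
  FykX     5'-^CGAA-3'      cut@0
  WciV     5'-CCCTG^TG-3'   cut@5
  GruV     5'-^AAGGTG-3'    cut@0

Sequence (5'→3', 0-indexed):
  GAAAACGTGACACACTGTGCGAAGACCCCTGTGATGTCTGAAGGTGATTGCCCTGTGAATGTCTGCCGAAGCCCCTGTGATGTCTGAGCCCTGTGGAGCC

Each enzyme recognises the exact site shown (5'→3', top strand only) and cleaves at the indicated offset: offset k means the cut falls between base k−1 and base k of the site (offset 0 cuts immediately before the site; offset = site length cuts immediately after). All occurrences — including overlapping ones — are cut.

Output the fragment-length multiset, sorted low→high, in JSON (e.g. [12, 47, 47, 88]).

Scan for sites:
  HnxII ATGTCTG/5: at [33, 58, 79] ⇒ [38, 63, 84]
  FykX CGAA/0: at [19, 66, 99] ⇒ [19, 66, 99]
  WciV CCCTGTG/5: at [26, 50, 72, 88] ⇒ [31, 55, 77, 93]
  GruV AAGGTG/0: at [40] ⇒ [40]

All cut coordinates (distinct, sorted): [19, 31, 38, 40, 55, 63, 66, 77, 84, 93, 99]

Fragments:
  19→31: 12 bp
  31→38: 7 bp
  38→40: 2 bp
  40→55: 15 bp
  55→63: 8 bp
  63→66: 3 bp
  66→77: 11 bp
  77→84: 7 bp
  84→93: 9 bp
  93→99: 6 bp
  99→19 (wrap): 100-99+19 = 20 bp

[2,3,6,7,7,8,9,11,12,15,20]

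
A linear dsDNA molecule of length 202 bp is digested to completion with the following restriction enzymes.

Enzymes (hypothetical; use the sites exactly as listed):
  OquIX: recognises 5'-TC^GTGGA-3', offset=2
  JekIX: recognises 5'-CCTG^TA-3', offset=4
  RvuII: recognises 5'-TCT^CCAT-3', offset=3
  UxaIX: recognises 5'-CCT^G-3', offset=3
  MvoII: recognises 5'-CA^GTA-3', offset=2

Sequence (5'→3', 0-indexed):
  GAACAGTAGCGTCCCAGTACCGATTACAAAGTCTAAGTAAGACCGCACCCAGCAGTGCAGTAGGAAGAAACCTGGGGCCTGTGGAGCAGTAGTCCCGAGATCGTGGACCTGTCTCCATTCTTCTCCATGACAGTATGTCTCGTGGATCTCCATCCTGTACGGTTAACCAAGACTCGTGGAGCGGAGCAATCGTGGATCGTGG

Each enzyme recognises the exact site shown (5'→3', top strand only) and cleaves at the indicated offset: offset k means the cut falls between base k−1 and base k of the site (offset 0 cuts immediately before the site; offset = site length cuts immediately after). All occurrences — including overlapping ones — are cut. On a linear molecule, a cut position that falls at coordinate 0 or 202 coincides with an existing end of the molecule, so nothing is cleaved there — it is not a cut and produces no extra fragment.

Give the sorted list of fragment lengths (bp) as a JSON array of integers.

Per-enzyme occurrences:
  OquIX TCGTGGA/2: at [100, 139, 173, 189] ⇒ [102, 141, 175, 191]
  JekIX CCTGTA/4: at [153] ⇒ [157]
  RvuII TCTCCAT/3: at [111, 121, 146] ⇒ [114, 124, 149]
  UxaIX CCTG/3: at [70, 77, 107, 153] ⇒ [73, 80, 110, 156]
  MvoII CAGTA/2: at [3, 14, 57, 86, 130] ⇒ [5, 16, 59, 88, 132]

Pooled cuts: [5, 16, 59, 73, 80, 88, 102, 110, 114, 124, 132, 141, 149, 156, 157, 175, 191]

Fragments:
  [0,5): 5 bp
  [5,16): 11 bp
  [16,59): 43 bp
  [59,73): 14 bp
  [73,80): 7 bp
  [80,88): 8 bp
  [88,102): 14 bp
  [102,110): 8 bp
  [110,114): 4 bp
  [114,124): 10 bp
  [124,132): 8 bp
  [132,141): 9 bp
  [141,149): 8 bp
  [149,156): 7 bp
  [156,157): 1 bp
  [157,175): 18 bp
  [175,191): 16 bp
  [191,202): 11 bp

[1,4,5,7,7,8,8,8,8,9,10,11,11,14,14,16,18,43]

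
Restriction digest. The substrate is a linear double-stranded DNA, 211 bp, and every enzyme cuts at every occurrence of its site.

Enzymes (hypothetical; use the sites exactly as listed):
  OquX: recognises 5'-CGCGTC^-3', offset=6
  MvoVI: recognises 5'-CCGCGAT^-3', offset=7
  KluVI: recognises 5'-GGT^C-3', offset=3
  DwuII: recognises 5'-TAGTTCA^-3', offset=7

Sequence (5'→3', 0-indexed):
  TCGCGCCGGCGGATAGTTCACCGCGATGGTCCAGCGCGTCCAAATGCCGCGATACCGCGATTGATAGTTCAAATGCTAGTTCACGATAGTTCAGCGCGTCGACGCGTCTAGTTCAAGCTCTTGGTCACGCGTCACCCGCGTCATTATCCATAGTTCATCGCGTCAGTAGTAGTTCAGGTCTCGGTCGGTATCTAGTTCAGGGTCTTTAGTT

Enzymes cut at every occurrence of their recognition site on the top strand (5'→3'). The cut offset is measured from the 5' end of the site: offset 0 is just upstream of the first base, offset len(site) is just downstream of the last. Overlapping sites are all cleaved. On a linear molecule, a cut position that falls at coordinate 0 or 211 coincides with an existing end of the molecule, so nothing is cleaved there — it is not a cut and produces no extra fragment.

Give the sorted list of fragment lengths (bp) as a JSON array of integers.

Scan for sites:
  OquX (CGCGTC, off=6): starts [34, 94, 102, 127, 136, 158] → cuts [40, 100, 108, 133, 142, 164]
  MvoVI (CCGCGAT, off=7): starts [20, 46, 54] → cuts [27, 53, 61]
  KluVI (GGTC, off=3): starts [27, 122, 176, 182, 200] → cuts [30, 125, 179, 185, 203]
  DwuII (TAGTTCA, off=7): starts [13, 64, 76, 86, 108, 150, 169, 192] → cuts [20, 71, 83, 93, 115, 157, 176, 199]

Pooled cuts: [20, 27, 30, 40, 53, 61, 71, 83, 93, 100, 108, 115, 125, 133, 142, 157, 164, 176, 179, 185, 199, 203]

Fragments:
  [0,20): 20 bp
  [20,27): 7 bp
  [27,30): 3 bp
  [30,40): 10 bp
  [40,53): 13 bp
  [53,61): 8 bp
  [61,71): 10 bp
  [71,83): 12 bp
  [83,93): 10 bp
  [93,100): 7 bp
  [100,108): 8 bp
  [108,115): 7 bp
  [115,125): 10 bp
  [125,133): 8 bp
  [133,142): 9 bp
  [142,157): 15 bp
  [157,164): 7 bp
  [164,176): 12 bp
  [176,179): 3 bp
  [179,185): 6 bp
  [185,199): 14 bp
  [199,203): 4 bp
  [203,211): 8 bp

[3,3,4,6,7,7,7,7,8,8,8,8,9,10,10,10,10,12,12,13,14,15,20]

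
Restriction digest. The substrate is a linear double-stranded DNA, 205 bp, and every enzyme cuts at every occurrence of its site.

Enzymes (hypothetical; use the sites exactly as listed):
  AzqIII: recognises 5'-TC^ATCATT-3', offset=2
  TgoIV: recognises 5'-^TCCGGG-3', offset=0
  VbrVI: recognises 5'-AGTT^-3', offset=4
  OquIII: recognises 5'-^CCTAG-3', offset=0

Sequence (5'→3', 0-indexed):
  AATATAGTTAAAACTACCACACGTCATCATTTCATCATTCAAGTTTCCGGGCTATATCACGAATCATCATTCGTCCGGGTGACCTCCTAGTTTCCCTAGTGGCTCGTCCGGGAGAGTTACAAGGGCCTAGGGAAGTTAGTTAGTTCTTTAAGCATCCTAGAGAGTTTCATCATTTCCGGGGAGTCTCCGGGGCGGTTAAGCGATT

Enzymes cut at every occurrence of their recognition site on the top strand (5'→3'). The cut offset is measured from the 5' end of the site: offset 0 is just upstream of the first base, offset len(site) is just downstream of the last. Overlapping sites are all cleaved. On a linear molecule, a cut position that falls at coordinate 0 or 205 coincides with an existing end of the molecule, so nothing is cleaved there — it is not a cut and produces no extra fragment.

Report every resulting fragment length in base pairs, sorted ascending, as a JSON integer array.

[2,2,4,4,6,7,7,8,8,9,10,11,11,12,12,12,12,12,16,20,20]

Scan for sites:
  AzqIII (TCATCATT, off=2): starts [23, 31, 63, 166] → cuts [25, 33, 65, 168]
  TgoIV (TCCGGG, off=0): starts [45, 73, 106, 174, 185] → cuts [45, 73, 106, 174, 185]
  VbrVI (AGTT, off=4): starts [5, 41, 88, 114, 133, 137, 141, 162] → cuts [9, 45, 92, 118, 137, 141, 145, 166]
  OquIII (CCTAG, off=0): starts [85, 94, 125, 155] → cuts [85, 94, 125, 155]

Pooled cuts: [9, 25, 33, 45, 65, 73, 85, 92, 94, 106, 118, 125, 137, 141, 145, 155, 166, 168, 174, 185]

Fragment lengths:
  [0,9): 9 bp
  [9,25): 16 bp
  [25,33): 8 bp
  [33,45): 12 bp
  [45,65): 20 bp
  [65,73): 8 bp
  [73,85): 12 bp
  [85,92): 7 bp
  [92,94): 2 bp
  [94,106): 12 bp
  [106,118): 12 bp
  [118,125): 7 bp
  [125,137): 12 bp
  [137,141): 4 bp
  [141,145): 4 bp
  [145,155): 10 bp
  [155,166): 11 bp
  [166,168): 2 bp
  [168,174): 6 bp
  [174,185): 11 bp
  [185,205): 20 bp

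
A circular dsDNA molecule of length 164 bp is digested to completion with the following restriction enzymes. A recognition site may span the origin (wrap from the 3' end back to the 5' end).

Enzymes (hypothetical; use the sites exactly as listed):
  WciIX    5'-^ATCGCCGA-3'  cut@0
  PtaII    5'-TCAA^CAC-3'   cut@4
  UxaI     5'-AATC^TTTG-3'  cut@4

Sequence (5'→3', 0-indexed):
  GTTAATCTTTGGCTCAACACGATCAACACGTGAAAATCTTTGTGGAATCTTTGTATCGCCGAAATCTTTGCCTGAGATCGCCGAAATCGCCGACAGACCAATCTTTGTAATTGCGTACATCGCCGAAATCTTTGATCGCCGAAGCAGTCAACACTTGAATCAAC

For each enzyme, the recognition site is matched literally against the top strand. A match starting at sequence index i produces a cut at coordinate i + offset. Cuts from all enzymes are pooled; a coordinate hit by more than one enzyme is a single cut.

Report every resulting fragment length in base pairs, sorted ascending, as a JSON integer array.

[4,5,9,9,10,10,11,12,12,12,15,17,18,20]

Per-enzyme occurrences:
  WciIX (ATCGCCGA, off=0): starts [54, 76, 85, 118, 134] → cuts [54, 76, 85, 118, 134]
  PtaII (TCAACAC, off=4): starts [13, 22, 147] → cuts [17, 26, 151]
  UxaI (AATCTTTG, off=4): starts [3, 34, 45, 62, 99, 126] → cuts [7, 38, 49, 66, 103, 130]

All cut coordinates (distinct, sorted): [7, 17, 26, 38, 49, 54, 66, 76, 85, 103, 118, 130, 134, 151]

Fragments:
  7→17: 10 bp
  17→26: 9 bp
  26→38: 12 bp
  38→49: 11 bp
  49→54: 5 bp
  54→66: 12 bp
  66→76: 10 bp
  76→85: 9 bp
  85→103: 18 bp
  103→118: 15 bp
  118→130: 12 bp
  130→134: 4 bp
  134→151: 17 bp
  151→7 (wrap): 164-151+7 = 20 bp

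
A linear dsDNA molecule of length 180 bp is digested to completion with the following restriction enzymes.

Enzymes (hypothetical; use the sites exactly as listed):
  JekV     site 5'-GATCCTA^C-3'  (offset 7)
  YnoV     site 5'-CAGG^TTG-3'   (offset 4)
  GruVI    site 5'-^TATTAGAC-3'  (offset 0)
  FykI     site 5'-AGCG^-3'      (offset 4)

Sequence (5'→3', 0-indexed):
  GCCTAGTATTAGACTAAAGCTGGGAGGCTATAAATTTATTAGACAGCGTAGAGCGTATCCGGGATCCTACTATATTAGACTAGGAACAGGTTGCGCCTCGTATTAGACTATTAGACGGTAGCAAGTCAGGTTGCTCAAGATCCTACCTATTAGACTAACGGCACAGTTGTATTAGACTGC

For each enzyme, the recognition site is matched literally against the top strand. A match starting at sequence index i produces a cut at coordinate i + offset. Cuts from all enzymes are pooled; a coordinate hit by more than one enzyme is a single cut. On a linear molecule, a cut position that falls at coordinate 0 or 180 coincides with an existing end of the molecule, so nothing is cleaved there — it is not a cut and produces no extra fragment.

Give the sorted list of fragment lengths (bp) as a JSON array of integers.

[2,3,6,7,8,10,11,12,14,15,18,22,22,30]

Per-enzyme occurrences:
  JekV (GATCCTAC, off=7): starts [62, 138] → cuts [69, 145]
  YnoV (CAGGTTG, off=4): starts [86, 126] → cuts [90, 130]
  GruVI (TATTAGAC, off=0): starts [6, 36, 72, 100, 108, 147, 169] → cuts [6, 36, 72, 100, 108, 147, 169]
  FykI (AGCG, off=4): starts [44, 51] → cuts [48, 55]

Pooled cuts: [6, 36, 48, 55, 69, 72, 90, 100, 108, 130, 145, 147, 169]

Fragment lengths:
  [0,6): 6 bp
  [6,36): 30 bp
  [36,48): 12 bp
  [48,55): 7 bp
  [55,69): 14 bp
  [69,72): 3 bp
  [72,90): 18 bp
  [90,100): 10 bp
  [100,108): 8 bp
  [108,130): 22 bp
  [130,145): 15 bp
  [145,147): 2 bp
  [147,169): 22 bp
  [169,180): 11 bp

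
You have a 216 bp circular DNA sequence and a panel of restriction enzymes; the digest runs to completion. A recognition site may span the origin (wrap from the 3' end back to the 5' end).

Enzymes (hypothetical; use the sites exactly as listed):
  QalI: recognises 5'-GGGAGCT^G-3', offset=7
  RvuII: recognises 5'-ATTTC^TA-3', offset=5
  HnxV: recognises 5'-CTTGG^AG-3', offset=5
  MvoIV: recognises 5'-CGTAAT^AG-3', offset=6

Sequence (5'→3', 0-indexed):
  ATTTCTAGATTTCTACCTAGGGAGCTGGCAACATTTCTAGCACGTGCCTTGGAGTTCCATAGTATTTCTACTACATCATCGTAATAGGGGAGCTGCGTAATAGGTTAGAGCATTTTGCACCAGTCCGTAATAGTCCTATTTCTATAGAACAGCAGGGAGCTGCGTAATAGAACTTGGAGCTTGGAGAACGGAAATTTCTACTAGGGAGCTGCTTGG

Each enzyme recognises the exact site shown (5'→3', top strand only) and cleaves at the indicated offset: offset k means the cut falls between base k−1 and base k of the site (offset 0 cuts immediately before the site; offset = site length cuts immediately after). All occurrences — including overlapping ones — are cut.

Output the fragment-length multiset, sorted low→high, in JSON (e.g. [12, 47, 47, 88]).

Per-enzyme occurrences:
  QalI (GGGAGCTG, off=7): starts [19, 87, 154, 203] → cuts [26, 94, 161, 210]
  RvuII (ATTTCTA, off=5): starts [0, 8, 32, 63, 137, 193] → cuts [5, 13, 37, 68, 142, 198]
  HnxV (CTTGGAG, off=5): starts [47, 172, 179] → cuts [52, 177, 184]
  MvoIV (CGTAATAG, off=6): starts [79, 95, 125, 162] → cuts [85, 101, 131, 168]

All cut coordinates (distinct, sorted): [5, 13, 26, 37, 52, 68, 85, 94, 101, 131, 142, 161, 168, 177, 184, 198, 210]

Fragments:
  5→13: 8 bp
  13→26: 13 bp
  26→37: 11 bp
  37→52: 15 bp
  52→68: 16 bp
  68→85: 17 bp
  85→94: 9 bp
  94→101: 7 bp
  101→131: 30 bp
  131→142: 11 bp
  142→161: 19 bp
  161→168: 7 bp
  168→177: 9 bp
  177→184: 7 bp
  184→198: 14 bp
  198→210: 12 bp
  210→5 (wrap): 216-210+5 = 11 bp

[7,7,7,8,9,9,11,11,11,12,13,14,15,16,17,19,30]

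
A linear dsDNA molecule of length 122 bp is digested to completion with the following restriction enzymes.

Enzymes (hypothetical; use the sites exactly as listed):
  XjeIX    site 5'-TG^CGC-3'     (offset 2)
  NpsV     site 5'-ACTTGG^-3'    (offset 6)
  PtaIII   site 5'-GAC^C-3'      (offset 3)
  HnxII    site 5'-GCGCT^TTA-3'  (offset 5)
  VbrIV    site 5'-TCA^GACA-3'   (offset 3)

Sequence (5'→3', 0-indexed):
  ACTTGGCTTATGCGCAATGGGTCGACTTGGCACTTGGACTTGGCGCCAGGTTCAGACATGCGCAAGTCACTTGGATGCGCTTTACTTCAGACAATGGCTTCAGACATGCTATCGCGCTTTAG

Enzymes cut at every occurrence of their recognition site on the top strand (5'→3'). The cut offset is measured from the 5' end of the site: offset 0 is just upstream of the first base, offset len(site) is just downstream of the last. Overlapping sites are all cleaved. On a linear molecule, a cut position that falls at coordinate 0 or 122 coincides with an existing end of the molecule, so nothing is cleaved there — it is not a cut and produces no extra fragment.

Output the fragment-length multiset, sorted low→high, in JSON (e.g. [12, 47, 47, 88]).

Site scan:
  XjeIX (TGCGC, off=2): starts [10, 58, 75] → cuts [12, 60, 77]
  NpsV (ACTTGG, off=6): starts [0, 24, 31, 37, 68] → cuts [6, 30, 37, 43, 74]
  PtaIII (GACC, off=3): no sites
  HnxII (GCGCTTTA, off=5): starts [76, 113] → cuts [81, 118]
  VbrIV (TCAGACA, off=3): starts [51, 86, 99] → cuts [54, 89, 102]

Pooled cuts: [6, 12, 30, 37, 43, 54, 60, 74, 77, 81, 89, 102, 118]

Fragment lengths:
  [0,6): 6 bp
  [6,12): 6 bp
  [12,30): 18 bp
  [30,37): 7 bp
  [37,43): 6 bp
  [43,54): 11 bp
  [54,60): 6 bp
  [60,74): 14 bp
  [74,77): 3 bp
  [77,81): 4 bp
  [81,89): 8 bp
  [89,102): 13 bp
  [102,118): 16 bp
  [118,122): 4 bp

[3,4,4,6,6,6,6,7,8,11,13,14,16,18]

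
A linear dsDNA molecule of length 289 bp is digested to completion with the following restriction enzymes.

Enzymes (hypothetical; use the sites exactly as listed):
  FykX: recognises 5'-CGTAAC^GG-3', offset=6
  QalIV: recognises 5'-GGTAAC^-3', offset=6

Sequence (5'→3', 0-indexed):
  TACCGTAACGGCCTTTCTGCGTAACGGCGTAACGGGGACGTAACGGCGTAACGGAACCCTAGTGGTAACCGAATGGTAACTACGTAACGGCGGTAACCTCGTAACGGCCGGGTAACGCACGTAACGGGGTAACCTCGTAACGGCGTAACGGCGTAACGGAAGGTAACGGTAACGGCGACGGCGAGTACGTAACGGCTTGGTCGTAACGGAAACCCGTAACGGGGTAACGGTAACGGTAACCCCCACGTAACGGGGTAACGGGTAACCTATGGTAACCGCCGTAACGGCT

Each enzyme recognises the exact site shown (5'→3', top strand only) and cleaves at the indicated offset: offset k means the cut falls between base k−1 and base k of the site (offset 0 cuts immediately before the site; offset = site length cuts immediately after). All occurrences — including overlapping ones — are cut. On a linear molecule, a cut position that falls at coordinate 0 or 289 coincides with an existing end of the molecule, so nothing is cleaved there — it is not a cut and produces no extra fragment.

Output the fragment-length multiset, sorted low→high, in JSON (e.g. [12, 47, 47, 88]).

Scan for sites:
  FykX (CGTAACGG, off=6): starts [3, 19, 27, 38, 46, 82, 99, 119, 135, 143, 151, 187, 201, 214, 245, 279] → cuts [9, 25, 33, 44, 52, 88, 105, 125, 141, 149, 157, 193, 207, 220, 251, 285]
  QalIV (GGTAAC, off=6): starts [63, 74, 91, 110, 127, 161, 167, 222, 228, 234, 253, 260, 270] → cuts [69, 80, 97, 116, 133, 167, 173, 228, 234, 240, 259, 266, 276]

All cut coordinates (distinct, sorted): [9, 25, 33, 44, 52, 69, 80, 88, 97, 105, 116, 125, 133, 141, 149, 157, 167, 173, 193, 207, 220, 228, 234, 240, 251, 259, 266, 276, 285]

Fragments:
  [0,9): 9 bp
  [9,25): 16 bp
  [25,33): 8 bp
  [33,44): 11 bp
  [44,52): 8 bp
  [52,69): 17 bp
  [69,80): 11 bp
  [80,88): 8 bp
  [88,97): 9 bp
  [97,105): 8 bp
  [105,116): 11 bp
  [116,125): 9 bp
  [125,133): 8 bp
  [133,141): 8 bp
  [141,149): 8 bp
  [149,157): 8 bp
  [157,167): 10 bp
  [167,173): 6 bp
  [173,193): 20 bp
  [193,207): 14 bp
  [207,220): 13 bp
  [220,228): 8 bp
  [228,234): 6 bp
  [234,240): 6 bp
  [240,251): 11 bp
  [251,259): 8 bp
  [259,266): 7 bp
  [266,276): 10 bp
  [276,285): 9 bp
  [285,289): 4 bp

[4,6,6,6,7,8,8,8,8,8,8,8,8,8,8,9,9,9,9,10,10,11,11,11,11,13,14,16,17,20]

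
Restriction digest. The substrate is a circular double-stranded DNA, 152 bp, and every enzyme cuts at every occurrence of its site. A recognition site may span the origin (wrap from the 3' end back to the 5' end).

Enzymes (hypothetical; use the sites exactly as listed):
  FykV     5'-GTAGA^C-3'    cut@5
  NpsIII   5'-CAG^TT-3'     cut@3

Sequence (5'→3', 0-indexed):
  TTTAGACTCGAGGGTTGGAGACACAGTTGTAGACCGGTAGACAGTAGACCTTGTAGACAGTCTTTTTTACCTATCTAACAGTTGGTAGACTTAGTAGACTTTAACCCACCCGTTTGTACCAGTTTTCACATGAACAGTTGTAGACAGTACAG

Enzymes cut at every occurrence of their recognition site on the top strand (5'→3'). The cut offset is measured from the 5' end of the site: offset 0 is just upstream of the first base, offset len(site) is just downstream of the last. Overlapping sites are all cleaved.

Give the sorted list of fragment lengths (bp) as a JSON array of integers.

Site scan:
  FykV GTAGAC/5: at [28, 36, 43, 52, 84, 93, 139] ⇒ [33, 41, 48, 57, 89, 98, 144]
  NpsIII CAGTT/3: at [23, 78, 119, 134, 149] ⇒ [0, 26, 81, 122, 137]

All cut coordinates (distinct, sorted): [0, 26, 33, 41, 48, 57, 81, 89, 98, 122, 137, 144]

Fragments:
  0→26: 26 bp
  26→33: 7 bp
  33→41: 8 bp
  41→48: 7 bp
  48→57: 9 bp
  57→81: 24 bp
  81→89: 8 bp
  89→98: 9 bp
  98→122: 24 bp
  122→137: 15 bp
  137→144: 7 bp
  144→0 (wrap): 152-144+0 = 8 bp

[7,7,7,8,8,8,9,9,15,24,24,26]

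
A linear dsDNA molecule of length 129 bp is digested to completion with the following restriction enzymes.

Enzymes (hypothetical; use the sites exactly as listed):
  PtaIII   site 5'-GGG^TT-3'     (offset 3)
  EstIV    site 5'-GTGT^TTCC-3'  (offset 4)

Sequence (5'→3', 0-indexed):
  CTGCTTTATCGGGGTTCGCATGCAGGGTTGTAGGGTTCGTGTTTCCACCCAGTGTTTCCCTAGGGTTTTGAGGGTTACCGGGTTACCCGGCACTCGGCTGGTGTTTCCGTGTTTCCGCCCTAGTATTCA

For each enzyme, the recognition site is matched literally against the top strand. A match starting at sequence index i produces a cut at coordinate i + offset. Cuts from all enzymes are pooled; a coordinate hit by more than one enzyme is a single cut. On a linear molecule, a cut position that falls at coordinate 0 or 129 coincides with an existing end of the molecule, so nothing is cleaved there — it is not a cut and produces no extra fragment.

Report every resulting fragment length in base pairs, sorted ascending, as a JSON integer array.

[7,8,8,8,9,10,13,13,14,17,22]

Scan for sites:
  PtaIII GGGTT/3: at [11, 24, 32, 62, 71, 79] ⇒ [14, 27, 35, 65, 74, 82]
  EstIV GTGTTTCC/4: at [38, 51, 100, 108] ⇒ [42, 55, 104, 112]

All cut coordinates (distinct, sorted): [14, 27, 35, 42, 55, 65, 74, 82, 104, 112]

Fragment lengths:
  [0,14): 14 bp
  [14,27): 13 bp
  [27,35): 8 bp
  [35,42): 7 bp
  [42,55): 13 bp
  [55,65): 10 bp
  [65,74): 9 bp
  [74,82): 8 bp
  [82,104): 22 bp
  [104,112): 8 bp
  [112,129): 17 bp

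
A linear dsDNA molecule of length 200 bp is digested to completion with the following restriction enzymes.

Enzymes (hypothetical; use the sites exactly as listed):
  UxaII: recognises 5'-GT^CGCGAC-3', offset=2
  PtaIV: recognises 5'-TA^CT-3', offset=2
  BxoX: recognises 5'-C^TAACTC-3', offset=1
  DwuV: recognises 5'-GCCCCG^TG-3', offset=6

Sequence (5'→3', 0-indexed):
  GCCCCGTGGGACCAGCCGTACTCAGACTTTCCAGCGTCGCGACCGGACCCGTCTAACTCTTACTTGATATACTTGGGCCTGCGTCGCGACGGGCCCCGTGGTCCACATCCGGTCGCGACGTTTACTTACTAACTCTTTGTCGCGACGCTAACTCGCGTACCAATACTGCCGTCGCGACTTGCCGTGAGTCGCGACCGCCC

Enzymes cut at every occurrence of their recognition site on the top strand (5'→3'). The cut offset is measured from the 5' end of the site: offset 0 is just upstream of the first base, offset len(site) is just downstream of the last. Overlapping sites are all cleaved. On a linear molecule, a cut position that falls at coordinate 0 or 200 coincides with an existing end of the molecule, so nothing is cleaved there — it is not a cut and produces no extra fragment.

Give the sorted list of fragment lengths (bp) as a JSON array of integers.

Scan for sites:
  UxaII (GTCGCGAC, off=2): starts [35, 82, 111, 138, 170, 187] → cuts [37, 84, 113, 140, 172, 189]
  PtaIV (TACT, off=2): starts [18, 60, 69, 122, 126, 163] → cuts [20, 62, 71, 124, 128, 165]
  BxoX (CTAACTC, off=1): starts [52, 128, 147] → cuts [53, 129, 148]
  DwuV (GCCCCGTG, off=6): starts [0, 92] → cuts [6, 98]

All cut coordinates (distinct, sorted): [6, 20, 37, 53, 62, 71, 84, 98, 113, 124, 128, 129, 140, 148, 165, 172, 189]

Fragment lengths:
  [0,6): 6 bp
  [6,20): 14 bp
  [20,37): 17 bp
  [37,53): 16 bp
  [53,62): 9 bp
  [62,71): 9 bp
  [71,84): 13 bp
  [84,98): 14 bp
  [98,113): 15 bp
  [113,124): 11 bp
  [124,128): 4 bp
  [128,129): 1 bp
  [129,140): 11 bp
  [140,148): 8 bp
  [148,165): 17 bp
  [165,172): 7 bp
  [172,189): 17 bp
  [189,200): 11 bp

[1,4,6,7,8,9,9,11,11,11,13,14,14,15,16,17,17,17]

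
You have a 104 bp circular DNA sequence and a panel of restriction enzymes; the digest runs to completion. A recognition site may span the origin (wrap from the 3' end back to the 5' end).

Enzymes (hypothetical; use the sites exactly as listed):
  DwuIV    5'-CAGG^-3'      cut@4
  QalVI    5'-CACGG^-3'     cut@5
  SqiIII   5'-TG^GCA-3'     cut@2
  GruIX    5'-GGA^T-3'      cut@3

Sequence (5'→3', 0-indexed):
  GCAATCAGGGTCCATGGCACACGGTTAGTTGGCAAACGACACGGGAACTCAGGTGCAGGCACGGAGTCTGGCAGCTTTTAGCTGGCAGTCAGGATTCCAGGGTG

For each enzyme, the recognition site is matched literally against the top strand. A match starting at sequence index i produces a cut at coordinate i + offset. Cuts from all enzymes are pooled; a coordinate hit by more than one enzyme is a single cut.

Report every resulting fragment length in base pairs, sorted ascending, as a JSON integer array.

[1,3,5,6,6,7,7,7,8,9,9,9,13,14]

Scan for sites:
  DwuIV CAGG/4: at [5, 49, 55, 89, 97] ⇒ [9, 53, 59, 93, 101]
  QalVI CACGG/5: at [19, 39, 59] ⇒ [24, 44, 64]
  SqiIII TGGCA/2: at [14, 29, 68, 82, 102] ⇒ [0, 16, 31, 70, 84]
  GruIX GGAT/3: at [91] ⇒ [94]

Pooled cuts: [0, 9, 16, 24, 31, 44, 53, 59, 64, 70, 84, 93, 94, 101]

Fragment lengths:
  0→9: 9 bp
  9→16: 7 bp
  16→24: 8 bp
  24→31: 7 bp
  31→44: 13 bp
  44→53: 9 bp
  53→59: 6 bp
  59→64: 5 bp
  64→70: 6 bp
  70→84: 14 bp
  84→93: 9 bp
  93→94: 1 bp
  94→101: 7 bp
  101→0 (wrap): 104-101+0 = 3 bp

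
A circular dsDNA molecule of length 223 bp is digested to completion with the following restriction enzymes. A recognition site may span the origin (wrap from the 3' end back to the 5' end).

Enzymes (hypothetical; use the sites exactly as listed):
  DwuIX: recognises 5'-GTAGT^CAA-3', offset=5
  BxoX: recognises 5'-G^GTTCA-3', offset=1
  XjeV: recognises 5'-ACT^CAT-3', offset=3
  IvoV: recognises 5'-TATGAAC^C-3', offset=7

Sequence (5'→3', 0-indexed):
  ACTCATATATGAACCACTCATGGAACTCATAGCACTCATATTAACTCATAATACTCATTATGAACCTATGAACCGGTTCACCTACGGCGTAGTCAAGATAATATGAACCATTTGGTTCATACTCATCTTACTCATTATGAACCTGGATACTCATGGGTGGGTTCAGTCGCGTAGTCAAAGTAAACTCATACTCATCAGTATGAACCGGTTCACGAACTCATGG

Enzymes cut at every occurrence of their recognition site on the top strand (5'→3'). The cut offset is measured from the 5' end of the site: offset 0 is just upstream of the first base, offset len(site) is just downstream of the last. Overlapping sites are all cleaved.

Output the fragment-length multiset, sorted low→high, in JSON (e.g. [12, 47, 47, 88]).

[2,2,4,6,6,8,8,9,9,9,9,9,9,9,10,10,10,11,11,11,13,15,15,18]

Scan for sites:
  DwuIX (GTAGTCAA, off=5): starts [88, 170] → cuts [93, 175]
  BxoX (GGTTCA, off=1): starts [74, 113, 159, 206] → cuts [75, 114, 160, 207]
  XjeV (ACTCAT, off=3): starts [0, 15, 24, 33, 43, 52, 120, 129, 148, 183, 189, 215] → cuts [3, 18, 27, 36, 46, 55, 123, 132, 151, 186, 192, 218]
  IvoV (TATGAACC, off=7): starts [7, 58, 66, 101, 135, 198] → cuts [14, 65, 73, 108, 142, 205]

All cut coordinates (distinct, sorted): [3, 14, 18, 27, 36, 46, 55, 65, 73, 75, 93, 108, 114, 123, 132, 142, 151, 160, 175, 186, 192, 205, 207, 218]

Fragments:
  3→14: 11 bp
  14→18: 4 bp
  18→27: 9 bp
  27→36: 9 bp
  36→46: 10 bp
  46→55: 9 bp
  55→65: 10 bp
  65→73: 8 bp
  73→75: 2 bp
  75→93: 18 bp
  93→108: 15 bp
  108→114: 6 bp
  114→123: 9 bp
  123→132: 9 bp
  132→142: 10 bp
  142→151: 9 bp
  151→160: 9 bp
  160→175: 15 bp
  175→186: 11 bp
  186→192: 6 bp
  192→205: 13 bp
  205→207: 2 bp
  207→218: 11 bp
  218→3 (wrap): 223-218+3 = 8 bp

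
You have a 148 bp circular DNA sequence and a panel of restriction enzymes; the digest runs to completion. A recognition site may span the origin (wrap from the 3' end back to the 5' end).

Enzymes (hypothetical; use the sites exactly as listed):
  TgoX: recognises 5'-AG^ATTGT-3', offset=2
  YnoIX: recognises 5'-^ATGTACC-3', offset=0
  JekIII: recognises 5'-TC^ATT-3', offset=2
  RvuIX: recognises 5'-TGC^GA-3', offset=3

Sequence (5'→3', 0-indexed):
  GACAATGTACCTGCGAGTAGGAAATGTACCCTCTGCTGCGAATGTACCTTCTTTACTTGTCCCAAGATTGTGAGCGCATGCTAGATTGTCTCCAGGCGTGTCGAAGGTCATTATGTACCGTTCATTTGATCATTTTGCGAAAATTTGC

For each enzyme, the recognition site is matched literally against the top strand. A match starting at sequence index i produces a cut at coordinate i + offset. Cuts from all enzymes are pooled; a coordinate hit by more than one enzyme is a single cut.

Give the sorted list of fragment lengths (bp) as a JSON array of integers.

Per-enzyme occurrences:
  TgoX (AGATTGT, off=2): starts [64, 82] → cuts [66, 84]
  YnoIX (ATGTACC, off=0): starts [4, 23, 41, 112] → cuts [4, 23, 41, 112]
  JekIII (TCATT, off=2): starts [107, 121, 129] → cuts [109, 123, 131]
  RvuIX (TGCGA, off=3): starts [11, 36, 135, 145] → cuts [0, 14, 39, 138]

All cut coordinates (distinct, sorted): [0, 4, 14, 23, 39, 41, 66, 84, 109, 112, 123, 131, 138]

Fragments:
  0→4: 4 bp
  4→14: 10 bp
  14→23: 9 bp
  23→39: 16 bp
  39→41: 2 bp
  41→66: 25 bp
  66→84: 18 bp
  84→109: 25 bp
  109→112: 3 bp
  112→123: 11 bp
  123→131: 8 bp
  131→138: 7 bp
  138→0 (wrap): 148-138+0 = 10 bp

[2,3,4,7,8,9,10,10,11,16,18,25,25]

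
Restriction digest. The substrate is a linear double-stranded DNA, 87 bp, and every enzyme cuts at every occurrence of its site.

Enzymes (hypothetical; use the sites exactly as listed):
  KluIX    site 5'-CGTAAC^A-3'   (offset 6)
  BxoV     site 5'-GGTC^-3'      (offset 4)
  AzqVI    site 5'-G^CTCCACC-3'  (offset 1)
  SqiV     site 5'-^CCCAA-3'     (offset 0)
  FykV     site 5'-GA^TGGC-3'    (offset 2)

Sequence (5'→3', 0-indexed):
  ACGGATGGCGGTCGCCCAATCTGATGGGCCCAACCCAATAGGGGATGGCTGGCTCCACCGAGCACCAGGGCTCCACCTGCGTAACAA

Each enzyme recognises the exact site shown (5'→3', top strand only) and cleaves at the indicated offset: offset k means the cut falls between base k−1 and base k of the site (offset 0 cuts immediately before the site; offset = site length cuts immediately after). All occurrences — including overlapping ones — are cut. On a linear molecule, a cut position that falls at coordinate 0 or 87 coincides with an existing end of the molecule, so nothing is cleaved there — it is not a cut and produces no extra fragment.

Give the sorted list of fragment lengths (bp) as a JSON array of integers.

[1,2,5,5,7,8,12,14,15,18]

Site scan:
  KluIX CGTAACA/6: at [79] ⇒ [85]
  BxoV GGTC/4: at [9] ⇒ [13]
  AzqVI GCTCCACC/1: at [51, 69] ⇒ [52, 70]
  SqiV CCCAA/0: at [14, 28, 33] ⇒ [14, 28, 33]
  FykV GATGGC/2: at [3, 43] ⇒ [5, 45]

All cut coordinates (distinct, sorted): [5, 13, 14, 28, 33, 45, 52, 70, 85]

Fragments:
  [0,5): 5 bp
  [5,13): 8 bp
  [13,14): 1 bp
  [14,28): 14 bp
  [28,33): 5 bp
  [33,45): 12 bp
  [45,52): 7 bp
  [52,70): 18 bp
  [70,85): 15 bp
  [85,87): 2 bp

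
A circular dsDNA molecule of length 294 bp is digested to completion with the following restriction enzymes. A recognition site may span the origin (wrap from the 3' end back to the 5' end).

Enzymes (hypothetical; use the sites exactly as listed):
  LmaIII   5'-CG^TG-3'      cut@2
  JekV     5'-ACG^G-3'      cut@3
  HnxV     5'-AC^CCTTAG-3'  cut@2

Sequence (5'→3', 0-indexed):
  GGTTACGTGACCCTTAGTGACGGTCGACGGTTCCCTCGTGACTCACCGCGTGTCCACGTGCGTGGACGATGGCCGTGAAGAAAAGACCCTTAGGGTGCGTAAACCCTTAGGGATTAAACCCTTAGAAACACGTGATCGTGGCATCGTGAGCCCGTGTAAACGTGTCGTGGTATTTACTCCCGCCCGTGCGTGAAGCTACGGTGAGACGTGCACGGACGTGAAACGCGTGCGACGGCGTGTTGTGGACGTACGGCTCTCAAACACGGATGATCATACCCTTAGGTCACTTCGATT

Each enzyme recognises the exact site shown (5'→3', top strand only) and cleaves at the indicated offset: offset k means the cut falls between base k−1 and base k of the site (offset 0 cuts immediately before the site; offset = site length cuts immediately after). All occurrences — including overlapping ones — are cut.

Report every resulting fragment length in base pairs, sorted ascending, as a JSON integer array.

Scan for sites:
  LmaIII CGTG/2: at [5, 36, 48, 56, 60, 73, 130, 136, 144, 152, 160, 165, 184, 188, 206, 216, 225, 235] ⇒ [7, 38, 50, 58, 62, 75, 132, 138, 146, 154, 162, 167, 186, 190, 208, 218, 227, 237]
  JekV ACGG/3: at [19, 26, 197, 211, 231, 249, 262] ⇒ [22, 29, 200, 214, 234, 252, 265]
  HnxV ACCCTTAG/2: at [9, 85, 102, 117, 274] ⇒ [11, 87, 104, 119, 276]

Pooled cuts: [7, 11, 22, 29, 38, 50, 58, 62, 75, 87, 104, 119, 132, 138, 146, 154, 162, 167, 186, 190, 200, 208, 214, 218, 227, 234, 237, 252, 265, 276]

Fragments:
  7→11: 4 bp
  11→22: 11 bp
  22→29: 7 bp
  29→38: 9 bp
  38→50: 12 bp
  50→58: 8 bp
  58→62: 4 bp
  62→75: 13 bp
  75→87: 12 bp
  87→104: 17 bp
  104→119: 15 bp
  119→132: 13 bp
  132→138: 6 bp
  138→146: 8 bp
  146→154: 8 bp
  154→162: 8 bp
  162→167: 5 bp
  167→186: 19 bp
  186→190: 4 bp
  190→200: 10 bp
  200→208: 8 bp
  208→214: 6 bp
  214→218: 4 bp
  218→227: 9 bp
  227→234: 7 bp
  234→237: 3 bp
  237→252: 15 bp
  252→265: 13 bp
  265→276: 11 bp
  276→7 (wrap): 294-276+7 = 25 bp

[3,4,4,4,4,5,6,6,7,7,8,8,8,8,8,9,9,10,11,11,12,12,13,13,13,15,15,17,19,25]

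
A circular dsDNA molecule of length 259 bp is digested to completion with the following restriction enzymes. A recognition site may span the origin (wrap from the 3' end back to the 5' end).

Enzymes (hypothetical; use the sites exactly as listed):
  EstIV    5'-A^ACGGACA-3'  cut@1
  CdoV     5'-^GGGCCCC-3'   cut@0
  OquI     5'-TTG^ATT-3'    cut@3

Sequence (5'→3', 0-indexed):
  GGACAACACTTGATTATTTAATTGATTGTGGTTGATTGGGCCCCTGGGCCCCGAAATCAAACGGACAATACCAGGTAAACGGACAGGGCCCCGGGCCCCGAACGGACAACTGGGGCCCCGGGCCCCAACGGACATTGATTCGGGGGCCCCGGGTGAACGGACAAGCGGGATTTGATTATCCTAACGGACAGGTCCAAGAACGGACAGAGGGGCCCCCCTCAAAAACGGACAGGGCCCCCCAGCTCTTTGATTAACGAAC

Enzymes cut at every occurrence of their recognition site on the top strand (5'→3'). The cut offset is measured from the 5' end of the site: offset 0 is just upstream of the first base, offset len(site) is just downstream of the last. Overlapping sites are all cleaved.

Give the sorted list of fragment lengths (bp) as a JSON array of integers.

Site scan:
  EstIV (AACGGACA, off=1): starts [59, 77, 100, 126, 155, 182, 198, 223, 256] → cuts [60, 78, 101, 127, 156, 183, 199, 224, 257]
  CdoV (GGGCCCC, off=0): starts [37, 45, 85, 92, 112, 119, 143, 209, 231] → cuts [37, 45, 85, 92, 112, 119, 143, 209, 231]
  OquI (TTGATT, off=3): starts [9, 21, 31, 134, 171, 246] → cuts [12, 24, 34, 137, 174, 249]

All cut coordinates (distinct, sorted): [12, 24, 34, 37, 45, 60, 78, 85, 92, 101, 112, 119, 127, 137, 143, 156, 174, 183, 199, 209, 224, 231, 249, 257]

Fragment lengths:
  12→24: 12 bp
  24→34: 10 bp
  34→37: 3 bp
  37→45: 8 bp
  45→60: 15 bp
  60→78: 18 bp
  78→85: 7 bp
  85→92: 7 bp
  92→101: 9 bp
  101→112: 11 bp
  112→119: 7 bp
  119→127: 8 bp
  127→137: 10 bp
  137→143: 6 bp
  143→156: 13 bp
  156→174: 18 bp
  174→183: 9 bp
  183→199: 16 bp
  199→209: 10 bp
  209→224: 15 bp
  224→231: 7 bp
  231→249: 18 bp
  249→257: 8 bp
  257→12 (wrap): 259-257+12 = 14 bp

[3,6,7,7,7,7,8,8,8,9,9,10,10,10,11,12,13,14,15,15,16,18,18,18]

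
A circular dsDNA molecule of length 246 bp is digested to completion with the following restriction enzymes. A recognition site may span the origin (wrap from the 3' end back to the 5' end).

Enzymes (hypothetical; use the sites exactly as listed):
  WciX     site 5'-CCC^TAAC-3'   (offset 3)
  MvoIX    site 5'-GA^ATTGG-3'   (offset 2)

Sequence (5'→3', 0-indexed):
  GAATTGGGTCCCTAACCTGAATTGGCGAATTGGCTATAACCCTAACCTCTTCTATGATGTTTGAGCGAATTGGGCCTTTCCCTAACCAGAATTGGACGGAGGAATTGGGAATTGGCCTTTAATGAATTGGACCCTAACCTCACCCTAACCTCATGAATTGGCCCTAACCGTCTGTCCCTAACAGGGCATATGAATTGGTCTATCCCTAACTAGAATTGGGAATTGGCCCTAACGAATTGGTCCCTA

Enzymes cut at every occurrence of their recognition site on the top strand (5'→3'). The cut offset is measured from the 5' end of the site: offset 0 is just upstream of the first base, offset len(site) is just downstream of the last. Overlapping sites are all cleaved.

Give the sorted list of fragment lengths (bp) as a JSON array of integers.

[6,7,7,8,8,8,8,8,8,9,10,11,11,13,13,13,14,14,14,15,15,26]

Per-enzyme occurrences:
  WciX (CCCTAAC, off=3): starts [9, 39, 79, 131, 142, 161, 175, 203, 226] → cuts [12, 42, 82, 134, 145, 164, 178, 206, 229]
  MvoIX (GAATTGG, off=2): starts [0, 18, 26, 66, 88, 101, 108, 123, 154, 191, 212, 219, 233] → cuts [2, 20, 28, 68, 90, 103, 110, 125, 156, 193, 214, 221, 235]

All cut coordinates (distinct, sorted): [2, 12, 20, 28, 42, 68, 82, 90, 103, 110, 125, 134, 145, 156, 164, 178, 193, 206, 214, 221, 229, 235]

Fragments:
  2→12: 10 bp
  12→20: 8 bp
  20→28: 8 bp
  28→42: 14 bp
  42→68: 26 bp
  68→82: 14 bp
  82→90: 8 bp
  90→103: 13 bp
  103→110: 7 bp
  110→125: 15 bp
  125→134: 9 bp
  134→145: 11 bp
  145→156: 11 bp
  156→164: 8 bp
  164→178: 14 bp
  178→193: 15 bp
  193→206: 13 bp
  206→214: 8 bp
  214→221: 7 bp
  221→229: 8 bp
  229→235: 6 bp
  235→2 (wrap): 246-235+2 = 13 bp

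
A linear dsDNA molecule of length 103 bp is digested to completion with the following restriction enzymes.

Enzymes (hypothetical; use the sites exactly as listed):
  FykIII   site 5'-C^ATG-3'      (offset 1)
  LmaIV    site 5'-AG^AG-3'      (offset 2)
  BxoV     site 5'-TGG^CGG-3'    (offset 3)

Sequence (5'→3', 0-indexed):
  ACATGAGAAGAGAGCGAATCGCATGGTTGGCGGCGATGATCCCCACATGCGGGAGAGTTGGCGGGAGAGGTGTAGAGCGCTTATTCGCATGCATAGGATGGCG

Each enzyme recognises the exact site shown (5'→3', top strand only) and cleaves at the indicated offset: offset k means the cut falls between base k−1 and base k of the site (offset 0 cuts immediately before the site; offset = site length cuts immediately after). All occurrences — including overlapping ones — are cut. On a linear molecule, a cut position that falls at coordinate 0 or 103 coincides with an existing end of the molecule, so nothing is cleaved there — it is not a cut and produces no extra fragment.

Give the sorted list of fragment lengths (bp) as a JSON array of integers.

[2,2,6,6,8,8,8,9,10,13,15,16]

Site scan:
  FykIII CATG/1: at [1, 21, 45, 87] ⇒ [2, 22, 46, 88]
  LmaIV AGAG/2: at [8, 10, 53, 65, 73] ⇒ [10, 12, 55, 67, 75]
  BxoV TGGCGG/3: at [27, 58] ⇒ [30, 61]

All cut coordinates (distinct, sorted): [2, 10, 12, 22, 30, 46, 55, 61, 67, 75, 88]

Fragment lengths:
  [0,2): 2 bp
  [2,10): 8 bp
  [10,12): 2 bp
  [12,22): 10 bp
  [22,30): 8 bp
  [30,46): 16 bp
  [46,55): 9 bp
  [55,61): 6 bp
  [61,67): 6 bp
  [67,75): 8 bp
  [75,88): 13 bp
  [88,103): 15 bp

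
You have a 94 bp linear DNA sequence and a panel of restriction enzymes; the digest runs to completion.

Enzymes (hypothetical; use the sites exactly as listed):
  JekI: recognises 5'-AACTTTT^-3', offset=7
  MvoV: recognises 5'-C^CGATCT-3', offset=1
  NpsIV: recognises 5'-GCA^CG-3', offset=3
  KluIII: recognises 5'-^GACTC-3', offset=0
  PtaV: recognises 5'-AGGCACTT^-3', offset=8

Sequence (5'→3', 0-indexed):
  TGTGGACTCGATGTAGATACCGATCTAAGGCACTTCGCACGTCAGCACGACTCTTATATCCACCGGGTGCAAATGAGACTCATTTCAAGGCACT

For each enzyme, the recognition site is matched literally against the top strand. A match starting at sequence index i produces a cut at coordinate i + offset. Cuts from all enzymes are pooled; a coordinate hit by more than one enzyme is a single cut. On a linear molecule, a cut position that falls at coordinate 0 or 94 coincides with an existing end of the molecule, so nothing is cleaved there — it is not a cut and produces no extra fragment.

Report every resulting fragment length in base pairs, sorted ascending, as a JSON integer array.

[1,4,4,8,15,16,18,28]

Scan for sites:
  JekI (AACTTTT, off=7): no sites
  MvoV (CCGATCT, off=1): starts [19] → cuts [20]
  NpsIV (GCACG, off=3): starts [36, 44] → cuts [39, 47]
  KluIII (GACTC, off=0): starts [4, 48, 76] → cuts [4, 48, 76]
  PtaV (AGGCACTT, off=8): starts [27] → cuts [35]

Pooled cuts: [4, 20, 35, 39, 47, 48, 76]

Fragment lengths:
  [0,4): 4 bp
  [4,20): 16 bp
  [20,35): 15 bp
  [35,39): 4 bp
  [39,47): 8 bp
  [47,48): 1 bp
  [48,76): 28 bp
  [76,94): 18 bp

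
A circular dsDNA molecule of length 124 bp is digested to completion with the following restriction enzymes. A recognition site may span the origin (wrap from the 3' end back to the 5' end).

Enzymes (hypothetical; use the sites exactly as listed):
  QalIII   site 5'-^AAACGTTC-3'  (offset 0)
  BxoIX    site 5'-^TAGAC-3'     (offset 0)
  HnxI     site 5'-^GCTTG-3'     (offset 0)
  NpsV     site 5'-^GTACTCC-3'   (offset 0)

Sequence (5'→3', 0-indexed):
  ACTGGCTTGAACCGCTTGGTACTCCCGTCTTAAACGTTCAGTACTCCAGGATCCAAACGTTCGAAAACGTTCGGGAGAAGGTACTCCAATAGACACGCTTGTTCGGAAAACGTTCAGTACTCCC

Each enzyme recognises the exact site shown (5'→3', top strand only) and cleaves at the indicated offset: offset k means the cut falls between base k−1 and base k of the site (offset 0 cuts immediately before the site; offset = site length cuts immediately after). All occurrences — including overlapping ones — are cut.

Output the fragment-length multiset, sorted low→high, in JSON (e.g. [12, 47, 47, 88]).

[5,7,9,9,9,9,10,11,12,13,14,16]

Site scan:
  QalIII AAACGTTC/0: at [31, 54, 64, 107] ⇒ [31, 54, 64, 107]
  BxoIX TAGAC/0: at [89] ⇒ [89]
  HnxI GCTTG/0: at [4, 13, 96] ⇒ [4, 13, 96]
  NpsV GTACTCC/0: at [18, 40, 80, 116] ⇒ [18, 40, 80, 116]

All cut coordinates (distinct, sorted): [4, 13, 18, 31, 40, 54, 64, 80, 89, 96, 107, 116]

Fragment lengths:
  4→13: 9 bp
  13→18: 5 bp
  18→31: 13 bp
  31→40: 9 bp
  40→54: 14 bp
  54→64: 10 bp
  64→80: 16 bp
  80→89: 9 bp
  89→96: 7 bp
  96→107: 11 bp
  107→116: 9 bp
  116→4 (wrap): 124-116+4 = 12 bp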